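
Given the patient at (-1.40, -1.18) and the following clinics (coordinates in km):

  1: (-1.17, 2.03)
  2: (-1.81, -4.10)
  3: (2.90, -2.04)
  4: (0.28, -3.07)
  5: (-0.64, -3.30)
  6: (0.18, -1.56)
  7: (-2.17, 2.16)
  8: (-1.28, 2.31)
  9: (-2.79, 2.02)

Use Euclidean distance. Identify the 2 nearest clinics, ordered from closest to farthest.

Distances from (-1.40, -1.18):
1: √((0.23)² + (3.21)²) = √(0.05290 + 10.30410) = 3.218 km
2: √((-0.41)² + (-2.92)²) = √(0.16810 + 8.52640) = 2.949 km
3: √((4.30)² + (-0.86)²) = √(18.49000 + 0.73960) = 4.385 km
4: √((1.68)² + (-1.89)²) = √(2.82240 + 3.57210) = 2.529 km
5: √((0.76)² + (-2.12)²) = √(0.57760 + 4.49440) = 2.252 km
6: √((1.58)² + (-0.38)²) = √(2.49640 + 0.14440) = 1.625 km
7: √((-0.77)² + (3.34)²) = √(0.59290 + 11.15560) = 3.428 km
8: √((0.12)² + (3.49)²) = √(0.01440 + 12.18010) = 3.492 km
9: √((-1.39)² + (3.20)²) = √(1.93210 + 10.24000) = 3.489 km
Sorted: 6 (1.625 km) < 5 (2.252 km) < 4 (2.529 km) < 2 (2.949 km) < …

6, 5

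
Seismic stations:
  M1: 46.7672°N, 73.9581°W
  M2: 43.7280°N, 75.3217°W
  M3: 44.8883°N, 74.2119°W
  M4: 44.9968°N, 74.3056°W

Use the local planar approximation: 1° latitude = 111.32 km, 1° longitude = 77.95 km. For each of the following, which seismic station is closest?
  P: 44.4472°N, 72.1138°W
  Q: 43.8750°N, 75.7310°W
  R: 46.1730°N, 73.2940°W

P→M3; Q→M2; R→M1

P at 44.4472°N, 72.1138°W:
  M1: √((2.3200·111.32)² + (-1.8443·77.95)²) = √(66699.467254 + 20667.853361) = 295.5796 km
  M2: √((-0.7192·111.32)² + (-3.2079·77.95)²) = √(6409.818803 + 62527.905614) = 262.5599 km
  M3: √((0.4411·111.32)² + (-2.0981·77.95)²) = √(2411.129357 + 26747.586864) = 170.7592 km
  M4: √((0.5496·111.32)² + (-2.1918·77.95)²) = √(3743.172516 + 29189.999278) = 181.4750 km
  → nearest: M3 (170.7592 km)
Q at 43.8750°N, 75.7310°W:
  M1: √((2.8922·111.32)² + (1.7729·77.95)²) = √(103658.051000 + 19098.564208) = 350.3664 km
  M2: √((-0.1470·111.32)² + (0.4093·77.95)²) = √(267.781805 + 1017.924877) = 35.8568 km
  M3: √((1.0133·111.32)² + (1.5191·77.95)²) = √(12723.965434 + 14021.838688) = 163.5414 km
  M4: √((1.1218·111.32)² + (1.4254·77.95)²) = √(15594.708695 + 12345.416545) = 167.1530 km
  → nearest: M2 (35.8568 km)
R at 46.1730°N, 73.2940°W:
  M1: √((0.5942·111.32)² + (-0.6641·77.95)²) = √(4375.338825 + 2679.780358) = 83.9948 km
  M2: √((-2.4450·111.32)² + (-2.0277·77.95)²) = √(74080.537071 + 24982.715446) = 314.7432 km
  M3: √((-1.2847·111.32)² + (-0.9179·77.95)²) = √(20452.662108 + 5119.446146) = 159.9128 km
  M4: √((-1.1762·111.32)² + (-1.0116·77.95)²) = √(17143.865287 + 6217.988012) = 152.8458 km
  → nearest: M1 (83.9948 km)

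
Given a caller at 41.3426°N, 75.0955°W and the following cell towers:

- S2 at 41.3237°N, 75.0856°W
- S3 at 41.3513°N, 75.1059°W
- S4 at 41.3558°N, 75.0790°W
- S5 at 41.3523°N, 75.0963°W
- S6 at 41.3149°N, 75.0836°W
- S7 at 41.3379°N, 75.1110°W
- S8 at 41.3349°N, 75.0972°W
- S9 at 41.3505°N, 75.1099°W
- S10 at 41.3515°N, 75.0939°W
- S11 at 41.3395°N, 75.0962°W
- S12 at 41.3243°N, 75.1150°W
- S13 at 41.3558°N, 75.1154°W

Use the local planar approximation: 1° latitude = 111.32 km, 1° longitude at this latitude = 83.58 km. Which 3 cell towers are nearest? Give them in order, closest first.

S11, S8, S10

Distances from 41.3426°N, 75.0955°W:
S2: √((-0.0189·111.32)² + (0.0099·83.58)²) = √(4.426597 + 0.684660) = 2.2608 km
S3: √((0.0087·111.32)² + (-0.0104·83.58)²) = √(0.937961 + 0.755564) = 1.3014 km
S4: √((0.0132·111.32)² + (0.0165·83.58)²) = √(2.159207 + 1.901834) = 2.0152 km
S5: √((0.0097·111.32)² + (-0.0008·83.58)²) = √(1.165977 + 0.004471) = 1.0819 km
S6: √((-0.0277·111.32)² + (0.0119·83.58)²) = √(9.508367 + 0.989233) = 3.2400 km
S7: √((-0.0047·111.32)² + (-0.0155·83.58)²) = √(0.273742 + 1.678294) = 1.3972 km
S8: √((-0.0077·111.32)² + (-0.0017·83.58)²) = √(0.734730 + 0.020188) = 0.8689 km
S9: √((0.0079·111.32)² + (-0.0144·83.58)²) = √(0.773394 + 1.448537) = 1.4906 km
S10: √((0.0089·111.32)² + (0.0016·83.58)²) = √(0.981582 + 0.017883) = 0.9997 km
S11: √((-0.0031·111.32)² + (-0.0007·83.58)²) = √(0.119088 + 0.003423) = 0.3500 km
S12: √((-0.0183·111.32)² + (-0.0195·83.58)²) = √(4.150005 + 2.656281) = 2.6089 km
S13: √((0.0132·111.32)² + (-0.0199·83.58)²) = √(2.159207 + 2.766374) = 2.2194 km
Sorted: S11 (0.3500 km) < S8 (0.8689 km) < S10 (0.9997 km) < S5 (1.0819 km) < S3 (1.3014 km) < …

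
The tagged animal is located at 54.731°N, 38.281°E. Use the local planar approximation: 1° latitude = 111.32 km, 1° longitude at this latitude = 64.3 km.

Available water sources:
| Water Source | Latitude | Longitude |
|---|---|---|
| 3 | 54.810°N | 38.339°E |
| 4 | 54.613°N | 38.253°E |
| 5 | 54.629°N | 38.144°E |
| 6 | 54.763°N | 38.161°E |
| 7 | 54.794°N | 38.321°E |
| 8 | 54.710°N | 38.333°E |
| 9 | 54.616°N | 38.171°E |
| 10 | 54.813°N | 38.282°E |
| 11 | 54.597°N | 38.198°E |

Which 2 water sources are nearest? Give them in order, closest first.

Distances from 54.731°N, 38.281°E:
3: 9.552 km
4: 13.259 km
5: 14.371 km
6: 8.499 km
7: 7.470 km
8: 4.080 km
9: 14.626 km
10: 9.128 km
11: 15.843 km
Sorted: 8 (4.080 km) < 7 (7.470 km) < 6 (8.499 km) < 10 (9.128 km) < …

8, 7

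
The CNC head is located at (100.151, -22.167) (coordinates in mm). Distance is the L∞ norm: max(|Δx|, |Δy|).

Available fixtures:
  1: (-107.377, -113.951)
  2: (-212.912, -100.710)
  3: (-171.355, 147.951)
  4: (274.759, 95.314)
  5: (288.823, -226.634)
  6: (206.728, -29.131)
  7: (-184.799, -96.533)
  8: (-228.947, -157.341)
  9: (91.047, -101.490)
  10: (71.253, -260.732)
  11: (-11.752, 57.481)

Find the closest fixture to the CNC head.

9

Distances from (100.151, -22.167):
1: max(|-207.528|, |-91.784|) = 207.528 mm
2: max(|-313.063|, |-78.543|) = 313.063 mm
3: max(|-271.506|, |170.118|) = 271.506 mm
4: max(|174.608|, |117.481|) = 174.608 mm
5: max(|188.672|, |-204.467|) = 204.467 mm
6: max(|106.577|, |-6.964|) = 106.577 mm
7: max(|-284.950|, |-74.366|) = 284.950 mm
8: max(|-329.098|, |-135.174|) = 329.098 mm
9: max(|-9.104|, |-79.323|) = 79.323 mm
10: max(|-28.898|, |-238.565|) = 238.565 mm
11: max(|-111.903|, |79.648|) = 111.903 mm
Minimum: 9 at 79.323 mm.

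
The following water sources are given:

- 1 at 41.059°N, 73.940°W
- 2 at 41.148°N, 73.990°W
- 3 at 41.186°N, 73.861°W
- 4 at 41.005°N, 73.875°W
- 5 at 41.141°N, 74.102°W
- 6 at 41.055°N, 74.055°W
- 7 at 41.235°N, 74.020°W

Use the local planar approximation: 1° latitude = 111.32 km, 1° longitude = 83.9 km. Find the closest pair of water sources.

1 and 4

Pairwise distances:
1–2: √((0.089·111.32)² + (-0.050·83.9)²) = √(98.15816 + 17.59802) = 10.759 km
1–3: √((0.127·111.32)² + (0.079·83.9)²) = √(199.87286 + 43.93171) = 15.614 km
1–4: √((-0.054·111.32)² + (0.065·83.9)²) = √(36.13549 + 29.74066) = 8.116 km
1–5: √((0.082·111.32)² + (-0.162·83.9)²) = √(83.32477 + 184.73703) = 16.373 km
1–6: √((-0.004·111.32)² + (-0.115·83.9)²) = √(0.19827 + 93.09355) = 9.659 km
1–7: √((0.176·111.32)² + (-0.080·83.9)²) = √(383.85900 + 45.05094) = 20.710 km
2–3: √((0.038·111.32)² + (0.129·83.9)²) = √(17.89425 + 117.13949) = 11.620 km
2–4: √((-0.143·111.32)² + (0.115·83.9)²) = √(253.40692 + 93.09355) = 18.615 km
2–5: √((-0.007·111.32)² + (-0.112·83.9)²) = √(0.60721 + 88.29985) = 9.429 km
2–6: √((-0.093·111.32)² + (-0.065·83.9)²) = √(107.17964 + 29.74066) = 11.701 km
2–7: √((0.087·111.32)² + (-0.030·83.9)²) = √(93.79613 + 6.33529) = 10.007 km
3–4: √((-0.181·111.32)² + (-0.014·83.9)²) = √(405.97898 + 1.37969) = 20.183 km
3–5: √((-0.045·111.32)² + (-0.241·83.9)²) = √(25.09409 + 408.84436) = 20.831 km
3–6: √((-0.131·111.32)² + (-0.194·83.9)²) = √(212.66156 + 264.92771) = 21.854 km
3–7: √((0.049·111.32)² + (-0.159·83.9)²) = √(29.75353 + 177.95827) = 14.412 km
4–5: √((0.136·111.32)² + (-0.227·83.9)²) = √(229.20507 + 362.72345) = 24.330 km
4–6: √((0.050·111.32)² + (-0.180·83.9)²) = √(30.98036 + 228.07040) = 16.095 km
4–7: √((0.230·111.32)² + (-0.145·83.9)²) = √(655.54433 + 147.99939) = 28.347 km
5–6: √((-0.086·111.32)² + (0.047·83.9)²) = √(91.65229 + 15.54961) = 10.354 km
5–7: √((0.094·111.32)² + (0.082·83.9)²) = √(109.49697 + 47.33165) = 12.523 km
6–7: √((0.180·111.32)² + (0.035·83.9)²) = √(401.50541 + 8.62303) = 20.252 km
Closest pair: 1–4 at 8.116 km.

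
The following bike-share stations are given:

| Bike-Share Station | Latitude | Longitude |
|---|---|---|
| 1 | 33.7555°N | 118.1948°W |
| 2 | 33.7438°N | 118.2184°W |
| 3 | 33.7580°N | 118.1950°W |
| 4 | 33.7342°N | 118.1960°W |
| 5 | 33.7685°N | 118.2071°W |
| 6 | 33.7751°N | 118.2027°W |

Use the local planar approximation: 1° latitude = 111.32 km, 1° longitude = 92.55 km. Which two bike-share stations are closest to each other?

Pairwise distances:
1–3: √((0.0025·111.32)² + (-0.0002·92.55)²) = √(0.077451 + 0.000343) = 0.2789 km
5–6: √((0.0066·111.32)² + (0.0044·92.55)²) = √(0.539802 + 0.165828) = 0.8400 km
3–5: √((0.0105·111.32)² + (-0.0121·92.55)²) = √(1.366234 + 1.254075) = 1.6187 km
1–5: √((0.0130·111.32)² + (-0.0123·92.55)²) = √(2.094272 + 1.295875) = 1.8412 km
3–6: √((0.0171·111.32)² + (-0.0077·92.55)²) = √(3.623586 + 0.507849) = 2.0326 km
1–6: √((0.0196·111.32)² + (-0.0079·92.55)²) = √(4.760565 + 0.534573) = 2.3011 km
2–4: √((-0.0096·111.32)² + (0.0224·92.55)²) = √(1.142060 + 4.297827) = 2.3324 km
1–4: √((-0.0213·111.32)² + (-0.0012·92.55)²) = √(5.622191 + 0.012334) = 2.3737 km
1–2: √((-0.0117·111.32)² + (-0.0236·92.55)²) = √(1.696360 + 4.770642) = 2.5430 km
3–4: √((-0.0238·111.32)² + (-0.0010·92.55)²) = √(7.019405 + 0.008566) = 2.6510 km
2–3: √((0.0142·111.32)² + (0.0234·92.55)²) = √(2.498752 + 4.690127) = 2.6812 km
2–5: √((0.0247·111.32)² + (0.0113·92.55)²) = √(7.560322 + 1.093729) = 2.9418 km
2–6: √((0.0313·111.32)² + (0.0157·92.55)²) = √(12.140458 + 2.111311) = 3.7752 km
4–5: √((0.0343·111.32)² + (-0.0111·92.55)²) = √(14.579232 + 1.055356) = 3.9541 km
4–6: √((0.0409·111.32)² + (-0.0067·92.55)²) = √(20.729700 + 0.384505) = 4.5950 km
Closest pair: 1–3 at 0.2789 km.

1 and 3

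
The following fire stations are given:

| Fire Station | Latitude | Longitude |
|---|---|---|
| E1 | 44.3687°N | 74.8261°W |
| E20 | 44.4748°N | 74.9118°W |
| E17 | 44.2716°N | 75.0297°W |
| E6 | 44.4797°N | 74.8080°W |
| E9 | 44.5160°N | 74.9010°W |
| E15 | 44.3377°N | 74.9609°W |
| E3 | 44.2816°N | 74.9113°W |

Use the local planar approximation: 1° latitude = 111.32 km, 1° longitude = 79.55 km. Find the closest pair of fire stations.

Pairwise distances:
E1–E20: 13.6374 km
E1–E17: 19.4721 km
E1–E6: 12.4401 km
E1–E9: 17.4464 km
E1–E15: 11.2649 km
E1–E3: 11.8300 km
E20–E17: 24.4875 km
E20–E6: 8.2753 km
E20–E9: 4.6662 km
E20–E15: 15.7539 km
E20–E3: 21.5071 km
E17–E6: 29.1150 km
E17–E9: 29.0692 km
E17–E15: 9.1705 km
E17–E3: 9.4843 km
E6–E9: 8.4298 km
E6–E15: 19.9454 km
E6–E3: 23.5338 km
E9–E15: 20.4123 km
E9–E3: 26.1063 km
E15–E3: 7.3871 km
Closest pair: E20–E9 at 4.6662 km.

E20 and E9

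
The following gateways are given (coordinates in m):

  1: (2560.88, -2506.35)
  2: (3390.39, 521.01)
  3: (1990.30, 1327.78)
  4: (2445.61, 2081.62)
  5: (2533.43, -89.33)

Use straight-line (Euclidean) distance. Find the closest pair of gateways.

Pairwise distances:
1–2: 3138.95 m
1–3: 3876.35 m
1–4: 4589.42 m
1–5: 2417.18 m
2–3: 1615.90 m
2–4: 1824.31 m
2–5: 1052.09 m
3–4: 880.67 m
3–5: 1517.63 m
4–5: 2172.73 m
Closest pair: 3–4 at 880.67 m.

3 and 4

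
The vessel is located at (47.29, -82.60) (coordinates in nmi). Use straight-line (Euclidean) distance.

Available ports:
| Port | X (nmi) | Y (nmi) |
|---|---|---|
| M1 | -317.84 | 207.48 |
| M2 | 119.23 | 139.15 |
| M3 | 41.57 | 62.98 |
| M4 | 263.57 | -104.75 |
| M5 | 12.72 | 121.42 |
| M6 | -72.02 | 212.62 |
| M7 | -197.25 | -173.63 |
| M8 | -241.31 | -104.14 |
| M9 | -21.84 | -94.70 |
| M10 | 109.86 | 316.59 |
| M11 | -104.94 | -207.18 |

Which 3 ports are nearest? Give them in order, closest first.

Distances from (47.29, -82.60):
M1: 466.33 nmi
M2: 233.13 nmi
M3: 145.69 nmi
M4: 217.41 nmi
M5: 206.93 nmi
M6: 318.42 nmi
M7: 260.93 nmi
M8: 289.40 nmi
M9: 70.18 nmi
M10: 404.06 nmi
M11: 196.71 nmi
Sorted: M9 (70.18 nmi) < M3 (145.69 nmi) < M11 (196.71 nmi) < M5 (206.93 nmi) < M4 (217.41 nmi) < …

M9, M3, M11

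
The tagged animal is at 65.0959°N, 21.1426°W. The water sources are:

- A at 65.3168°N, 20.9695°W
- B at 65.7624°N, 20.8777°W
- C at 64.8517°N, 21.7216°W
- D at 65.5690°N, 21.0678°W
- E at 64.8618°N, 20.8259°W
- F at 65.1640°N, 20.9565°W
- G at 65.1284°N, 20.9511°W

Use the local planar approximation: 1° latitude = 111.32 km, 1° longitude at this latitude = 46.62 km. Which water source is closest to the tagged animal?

Distances from 65.0959°N, 21.1426°W:
A: √((0.2209·111.32)² + (0.1731·46.62)²) = √(604.697018 + 65.123641) = 25.8809 km
B: √((0.6665·111.32)² + (0.2649·46.62)²) = √(5504.865379 + 152.513559) = 75.2155 km
C: √((-0.2442·111.32)² + (-0.5790·46.62)²) = √(738.988559 + 728.620969) = 38.3094 km
D: √((0.4731·111.32)² + (0.0748·46.62)²) = √(2773.654048 + 12.160396) = 52.7808 km
E: √((-0.2341·111.32)² + (0.3167·46.62)²) = √(679.124225 + 217.992055) = 29.9519 km
F: √((0.0681·111.32)² + (0.1861·46.62)²) = √(57.469924 + 75.272664) = 11.5214 km
G: √((0.0325·111.32)² + (0.1915·46.62)²) = √(13.089200 + 79.704363) = 9.6329 km
Minimum: G at 9.6329 km.

G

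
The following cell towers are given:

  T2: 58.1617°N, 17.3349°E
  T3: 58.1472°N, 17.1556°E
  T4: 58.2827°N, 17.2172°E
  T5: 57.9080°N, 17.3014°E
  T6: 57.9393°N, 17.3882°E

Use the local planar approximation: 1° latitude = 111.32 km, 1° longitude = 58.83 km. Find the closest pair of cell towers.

Pairwise distances:
T2–T3: 10.6710 km
T2–T4: 15.1453 km
T2–T5: 28.3106 km
T2–T6: 24.9553 km
T3–T4: 15.5131 km
T3–T5: 27.9751 km
T3–T6: 26.8862 km
T4–T5: 42.0047 km
T4–T6: 39.5288 km
T5–T6: 6.1819 km
Closest pair: T5–T6 at 6.1819 km.

T5 and T6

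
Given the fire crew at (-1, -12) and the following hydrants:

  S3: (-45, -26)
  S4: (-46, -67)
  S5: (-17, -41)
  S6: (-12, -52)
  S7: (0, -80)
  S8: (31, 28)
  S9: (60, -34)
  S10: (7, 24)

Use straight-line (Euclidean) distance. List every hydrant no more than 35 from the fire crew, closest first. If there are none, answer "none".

Distances from (-1, -12):
S3: √((-44)² + (-14)²) = √(1936.000 + 196.000) = 46.2
S4: √((-45)² + (-55)²) = √(2025.000 + 3025.000) = 71.1
S5: √((-16)² + (-29)²) = √(256.000 + 841.000) = 33.1
S6: √((-11)² + (-40)²) = √(121.000 + 1600.000) = 41.5
S7: √((1)² + (-68)²) = √(1.000 + 4624.000) = 68.0
S8: √((32)² + (40)²) = √(1024.000 + 1600.000) = 51.2
S9: √((61)² + (-22)²) = √(3721.000 + 484.000) = 64.8
S10: √((8)² + (36)²) = √(64.000 + 1296.000) = 36.9
Threshold 35: S5 (33.1) is within range.

S5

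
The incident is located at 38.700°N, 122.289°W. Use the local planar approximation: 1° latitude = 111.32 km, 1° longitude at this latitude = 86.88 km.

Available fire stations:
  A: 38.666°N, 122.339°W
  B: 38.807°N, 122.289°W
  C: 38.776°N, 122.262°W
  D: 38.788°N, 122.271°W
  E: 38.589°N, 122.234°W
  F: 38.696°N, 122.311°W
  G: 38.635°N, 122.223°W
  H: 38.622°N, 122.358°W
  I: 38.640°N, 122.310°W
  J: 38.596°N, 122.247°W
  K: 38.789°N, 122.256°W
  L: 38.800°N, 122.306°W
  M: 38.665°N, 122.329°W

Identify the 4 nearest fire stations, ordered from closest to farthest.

Distances from 38.700°N, 122.289°W:
A: √((-0.034·111.32)² + (-0.050·86.88)²) = √(14.32532 + 18.87034) = 5.762 km
B: √((0.107·111.32)² + (0.000·86.88)²) = √(141.87764 + 0.00000) = 11.911 km
C: √((0.076·111.32)² + (0.027·86.88)²) = √(71.57701 + 5.50259) = 8.779 km
D: √((0.088·111.32)² + (0.018·86.88)²) = √(95.96475 + 2.44560) = 9.920 km
E: √((-0.111·111.32)² + (0.055·86.88)²) = √(152.68359 + 22.83311) = 13.248 km
F: √((-0.004·111.32)² + (-0.022·86.88)²) = √(0.19827 + 3.65330) = 1.963 km
G: √((-0.065·111.32)² + (0.066·86.88)²) = √(52.35680 + 32.87967) = 9.232 km
H: √((-0.078·111.32)² + (-0.069·86.88)²) = √(75.39379 + 35.93667) = 10.551 km
I: √((-0.060·111.32)² + (-0.021·86.88)²) = √(44.61171 + 3.32873) = 6.924 km
J: √((-0.104·111.32)² + (0.042·86.88)²) = √(134.03341 + 13.31491) = 12.139 km
K: √((0.089·111.32)² + (0.033·86.88)²) = √(98.15816 + 8.21992) = 10.314 km
L: √((0.100·111.32)² + (-0.017·86.88)²) = √(123.92142 + 2.18141) = 11.230 km
M: √((-0.035·111.32)² + (-0.040·86.88)²) = √(15.18037 + 12.07702) = 5.221 km
Sorted: F (1.963 km) < M (5.221 km) < A (5.762 km) < I (6.924 km) < C (8.779 km) < G (9.232 km) < …

F, M, A, I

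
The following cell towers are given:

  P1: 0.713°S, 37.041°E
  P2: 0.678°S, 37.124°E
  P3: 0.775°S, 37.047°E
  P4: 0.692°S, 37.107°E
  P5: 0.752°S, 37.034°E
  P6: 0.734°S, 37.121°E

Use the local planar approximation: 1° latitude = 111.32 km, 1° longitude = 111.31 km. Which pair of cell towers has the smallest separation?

P2 and P4

Pairwise distances:
P1–P2: √((0.035·111.32)² + (0.083·111.31)²) = √(15.18037 + 85.35413) = 10.027 km
P1–P3: √((-0.062·111.32)² + (0.006·111.31)²) = √(47.63540 + 0.44604) = 6.934 km
P1–P4: √((0.021·111.32)² + (0.066·111.31)²) = √(5.46493 + 53.97047) = 7.709 km
P1–P5: √((-0.039·111.32)² + (-0.007·111.31)²) = √(18.84845 + 0.60711) = 4.411 km
P1–P6: √((-0.021·111.32)² + (0.080·111.31)²) = √(5.46493 + 79.29546) = 9.207 km
P2–P3: √((-0.097·111.32)² + (-0.077·111.31)²) = √(116.59767 + 73.45981) = 13.786 km
P2–P4: √((-0.014·111.32)² + (-0.017·111.31)²) = √(2.42886 + 3.58069) = 2.451 km
P2–P5: √((-0.074·111.32)² + (-0.090·111.31)²) = √(67.85937 + 100.35832) = 12.970 km
P2–P6: √((-0.056·111.32)² + (-0.003·111.31)²) = √(38.86176 + 0.11151) = 6.243 km
P3–P4: √((0.083·111.32)² + (0.060·111.31)²) = √(85.36947 + 44.60370) = 11.401 km
P3–P5: √((0.023·111.32)² + (-0.013·111.31)²) = √(6.55544 + 2.09390) = 2.941 km
P3–P6: √((0.041·111.32)² + (0.074·111.31)²) = √(20.83119 + 67.84718) = 9.417 km
P4–P5: √((-0.060·111.32)² + (-0.073·111.31)²) = √(44.61171 + 66.02586) = 10.518 km
P4–P6: √((-0.042·111.32)² + (0.014·111.31)²) = √(21.85974 + 2.42842) = 4.928 km
P5–P6: √((0.018·111.32)² + (0.087·111.31)²) = √(4.01505 + 93.77927) = 9.889 km
Closest pair: P2–P4 at 2.451 km.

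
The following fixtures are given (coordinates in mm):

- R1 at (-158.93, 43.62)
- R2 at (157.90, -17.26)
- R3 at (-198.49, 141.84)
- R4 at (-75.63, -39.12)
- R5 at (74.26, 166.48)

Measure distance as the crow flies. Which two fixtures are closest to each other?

R1 and R3

Pairwise distances:
R1–R2: 322.63 mm
R1–R3: 105.89 mm
R1–R4: 117.41 mm
R1–R5: 263.58 mm
R2–R3: 390.29 mm
R2–R4: 234.55 mm
R2–R5: 201.88 mm
R3–R4: 218.73 mm
R3–R5: 273.86 mm
R4–R5: 254.44 mm
Closest pair: R1–R3 at 105.89 mm.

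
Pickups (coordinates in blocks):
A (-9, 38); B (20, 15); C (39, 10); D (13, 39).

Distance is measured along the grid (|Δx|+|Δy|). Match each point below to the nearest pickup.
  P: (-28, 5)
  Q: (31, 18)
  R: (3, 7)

P at (-28, 5):
  A: 52 blocks
  B: 58 blocks
  C: 72 blocks
  D: 75 blocks
  → nearest: A (52 blocks)
Q at (31, 18):
  A: 60 blocks
  B: 14 blocks
  C: 16 blocks
  D: 39 blocks
  → nearest: B (14 blocks)
R at (3, 7):
  A: 43 blocks
  B: 25 blocks
  C: 39 blocks
  D: 42 blocks
  → nearest: B (25 blocks)

P→A; Q→B; R→B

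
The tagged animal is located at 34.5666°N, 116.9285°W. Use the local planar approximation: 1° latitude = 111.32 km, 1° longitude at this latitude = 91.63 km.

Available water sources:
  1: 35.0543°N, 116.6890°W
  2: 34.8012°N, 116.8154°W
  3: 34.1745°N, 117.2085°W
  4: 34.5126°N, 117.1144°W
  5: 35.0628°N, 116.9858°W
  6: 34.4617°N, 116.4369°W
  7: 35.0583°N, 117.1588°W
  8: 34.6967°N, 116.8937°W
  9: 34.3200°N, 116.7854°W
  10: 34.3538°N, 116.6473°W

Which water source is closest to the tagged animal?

8

Distances from 34.5666°N, 116.9285°W:
1: √((0.4877·111.32)² + (0.2395·91.63)²) = √(2947.487056 + 481.599923) = 58.5584 km
2: √((0.2346·111.32)² + (0.1131·91.63)²) = √(682.028324 + 107.399085) = 28.0968 km
3: √((-0.3921·111.32)² + (-0.2800·91.63)²) = √(1905.197838 + 658.250861) = 50.6305 km
4: √((-0.0540·111.32)² + (-0.1859·91.63)²) = √(36.135487 + 290.157735) = 18.0636 km
5: √((0.4962·111.32)² + (-0.0573·91.63)²) = √(3051.124401 + 27.566690) = 55.4860 km
6: √((-0.1049·111.32)² + (0.4916·91.63)²) = √(136.363259 + 2029.079773) = 46.5343 km
7: √((0.4917·111.32)² + (-0.2303·91.63)²) = √(2996.034513 + 445.310822) = 58.6630 km
8: √((0.1301·111.32)² + (0.0348·91.63)²) = √(209.749526 + 10.167961) = 14.8296 km
9: √((-0.2466·111.32)² + (0.1431·91.63)²) = √(753.585511 + 171.931179) = 30.4223 km
10: √((-0.2128·111.32)² + (0.2812·91.63)²) = √(561.163794 + 663.905102) = 35.0010 km
Minimum: 8 at 14.8296 km.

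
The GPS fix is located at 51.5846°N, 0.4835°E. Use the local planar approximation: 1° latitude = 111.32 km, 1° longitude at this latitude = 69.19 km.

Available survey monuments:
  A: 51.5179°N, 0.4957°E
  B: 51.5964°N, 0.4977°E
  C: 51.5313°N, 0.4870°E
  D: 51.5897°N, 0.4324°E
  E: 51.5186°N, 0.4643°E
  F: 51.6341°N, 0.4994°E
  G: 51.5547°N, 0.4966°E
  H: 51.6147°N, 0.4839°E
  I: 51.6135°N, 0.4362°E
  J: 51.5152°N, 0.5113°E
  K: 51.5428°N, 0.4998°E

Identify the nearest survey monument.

Distances from 51.5846°N, 0.4835°E:
A: 7.4729 km
B: 1.6404 km
C: 5.9383 km
D: 3.5809 km
E: 7.4663 km
F: 5.6191 km
G: 3.4497 km
H: 3.3508 km
I: 4.5892 km
J: 7.9615 km
K: 4.7879 km
Minimum: B at 1.6404 km.

B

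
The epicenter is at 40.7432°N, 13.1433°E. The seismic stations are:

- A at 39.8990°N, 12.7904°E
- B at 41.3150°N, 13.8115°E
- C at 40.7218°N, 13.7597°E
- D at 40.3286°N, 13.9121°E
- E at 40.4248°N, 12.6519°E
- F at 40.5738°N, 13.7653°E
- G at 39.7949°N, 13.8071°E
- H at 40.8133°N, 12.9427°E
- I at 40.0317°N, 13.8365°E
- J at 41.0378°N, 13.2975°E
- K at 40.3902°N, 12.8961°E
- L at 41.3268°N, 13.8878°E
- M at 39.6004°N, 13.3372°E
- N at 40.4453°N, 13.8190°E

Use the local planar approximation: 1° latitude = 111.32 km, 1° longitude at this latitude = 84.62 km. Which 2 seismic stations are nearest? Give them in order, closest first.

Distances from 40.7432°N, 13.1433°E:
A: √((-0.8442·111.32)² + (-0.3529·84.62)²) = √(8831.553232 + 891.762814) = 98.6069 km
B: √((0.5718·111.32)² + (0.6682·84.62)²) = √(4051.675893 + 3197.120348) = 85.1399 km
C: √((-0.0214·111.32)² + (0.6164·84.62)²) = √(5.675106 + 2720.641398) = 52.2141 km
D: √((-0.4146·111.32)² + (0.7688·84.62)²) = √(2130.124516 + 4232.264400) = 79.7646 km
E: √((-0.3184·111.32)² + (-0.4914·84.62)²) = √(1256.297552 + 1729.085012) = 54.6387 km
F: √((-0.1694·111.32)² + (0.6220·84.62)²) = √(355.609379 + 2770.300060) = 55.9098 km
G: √((-0.9483·111.32)² + (0.6638·84.62)²) = √(11143.917709 + 3155.153830) = 119.5787 km
H: √((0.0701·111.32)² + (-0.2006·84.62)²) = √(60.895112 + 288.142884) = 18.6826 km
I: √((-0.7115·111.32)² + (0.6932·84.62)²) = √(6273.302129 + 3440.829477) = 98.5603 km
J: √((0.2946·111.32)² + (0.1542·84.62)²) = √(1075.503629 + 170.260847) = 35.2954 km
K: √((-0.3530·111.32)² + (-0.2472·84.62)²) = √(1544.172472 + 437.565402) = 44.5167 km
L: √((0.5836·111.32)² + (0.7445·84.62)²) = √(4220.626892 + 3968.948340) = 90.4963 km
M: √((-1.1428·111.32)² + (0.1939·84.62)²) = √(16184.036855 + 269.216492) = 128.2702 km
N: √((-0.2979·111.32)² + (0.6757·84.62)²) = √(1099.733366 + 3269.293265) = 66.0986 km
Sorted: H (18.6826 km) < J (35.2954 km) < K (44.5167 km) < C (52.2141 km) < …

H, J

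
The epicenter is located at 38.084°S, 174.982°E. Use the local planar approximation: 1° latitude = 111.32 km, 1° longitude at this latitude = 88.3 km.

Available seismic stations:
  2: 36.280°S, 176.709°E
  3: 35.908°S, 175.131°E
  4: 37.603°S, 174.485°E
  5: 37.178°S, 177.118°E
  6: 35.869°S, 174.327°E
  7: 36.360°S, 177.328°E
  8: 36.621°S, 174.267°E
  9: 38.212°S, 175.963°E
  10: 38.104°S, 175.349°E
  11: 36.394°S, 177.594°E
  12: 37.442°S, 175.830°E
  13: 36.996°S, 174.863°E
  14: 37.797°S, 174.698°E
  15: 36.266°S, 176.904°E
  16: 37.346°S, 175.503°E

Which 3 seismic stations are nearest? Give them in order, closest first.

10, 14, 4

Distances from 38.084°S, 174.982°E:
2: 252.158 km
3: 242.589 km
4: 69.231 km
5: 213.881 km
6: 253.266 km
7: 282.389 km
8: 174.670 km
9: 87.786 km
10: 32.482 km
11: 297.637 km
12: 103.510 km
13: 121.571 km
14: 40.615 km
15: 264.121 km
16: 94.158 km
Sorted: 10 (32.482 km) < 14 (40.615 km) < 4 (69.231 km) < 9 (87.786 km) < 16 (94.158 km) < …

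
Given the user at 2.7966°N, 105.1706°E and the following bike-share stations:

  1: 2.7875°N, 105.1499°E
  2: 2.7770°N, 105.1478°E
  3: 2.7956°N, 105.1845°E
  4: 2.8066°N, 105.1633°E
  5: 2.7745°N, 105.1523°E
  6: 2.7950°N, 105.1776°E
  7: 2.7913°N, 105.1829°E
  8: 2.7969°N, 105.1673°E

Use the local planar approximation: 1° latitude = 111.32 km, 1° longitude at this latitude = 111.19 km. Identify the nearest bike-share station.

Distances from 2.7966°N, 105.1706°E:
1: √((-0.0091·111.32)² + (-0.0207·111.19)²) = √(1.026193 + 5.297514) = 2.5147 km
2: √((-0.0196·111.32)² + (-0.0228·111.19)²) = √(4.760565 + 6.426894) = 3.3448 km
3: √((-0.0010·111.32)² + (0.0139·111.19)²) = √(0.012392 + 2.388697) = 1.5495 km
4: √((0.0100·111.32)² + (-0.0073·111.19)²) = √(1.239214 + 0.658836) = 1.3777 km
5: √((-0.0221·111.32)² + (-0.0183·111.19)²) = √(6.052446 + 4.140317) = 3.1926 km
6: √((-0.0016·111.32)² + (0.0070·111.19)²) = √(0.031724 + 0.605798) = 0.7984 km
7: √((-0.0053·111.32)² + (0.0123·111.19)²) = √(0.348095 + 1.870431) = 1.4895 km
8: √((0.0003·111.32)² + (-0.0033·111.19)²) = √(0.001115 + 0.134635) = 0.3684 km
Minimum: 8 at 0.3684 km.

8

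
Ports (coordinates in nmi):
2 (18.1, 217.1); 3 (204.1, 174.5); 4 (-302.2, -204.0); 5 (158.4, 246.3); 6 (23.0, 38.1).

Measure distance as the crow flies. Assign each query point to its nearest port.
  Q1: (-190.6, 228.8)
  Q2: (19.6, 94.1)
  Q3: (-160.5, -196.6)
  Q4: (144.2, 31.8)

Q1→2; Q2→6; Q3→4; Q4→6

Q1 at (-190.6, 228.8):
  2: 209.0 nmi
  3: 398.4 nmi
  4: 447.0 nmi
  5: 349.4 nmi
  6: 286.3 nmi
  → nearest: 2 (209.0 nmi)
Q2 at (19.6, 94.1):
  2: 123.0 nmi
  3: 201.3 nmi
  4: 438.7 nmi
  5: 206.0 nmi
  6: 56.1 nmi
  → nearest: 6 (56.1 nmi)
Q3 at (-160.5, -196.6):
  2: 450.6 nmi
  3: 520.2 nmi
  4: 141.9 nmi
  5: 545.8 nmi
  6: 297.9 nmi
  → nearest: 4 (141.9 nmi)
Q4 at (144.2, 31.8):
  2: 224.1 nmi
  3: 154.8 nmi
  4: 504.9 nmi
  5: 215.0 nmi
  6: 121.4 nmi
  → nearest: 6 (121.4 nmi)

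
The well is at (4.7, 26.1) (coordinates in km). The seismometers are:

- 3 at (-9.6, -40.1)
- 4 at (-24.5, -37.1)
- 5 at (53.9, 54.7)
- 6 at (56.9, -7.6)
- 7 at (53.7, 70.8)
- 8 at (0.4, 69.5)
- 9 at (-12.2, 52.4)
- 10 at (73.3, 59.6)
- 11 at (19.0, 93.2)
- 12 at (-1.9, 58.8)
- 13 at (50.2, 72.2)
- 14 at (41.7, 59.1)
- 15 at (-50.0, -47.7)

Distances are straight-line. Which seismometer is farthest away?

15

Distances from (4.7, 26.1):
3: √((-14.3)² + (-66.2)²) = √(204.490 + 4382.440) = 67.7 km
4: √((-29.2)² + (-63.2)²) = √(852.640 + 3994.240) = 69.6 km
5: √((49.2)² + (28.6)²) = √(2420.640 + 817.960) = 56.9 km
6: √((52.2)² + (-33.7)²) = √(2724.840 + 1135.690) = 62.1 km
7: √((49.0)² + (44.7)²) = √(2401.000 + 1998.090) = 66.3 km
8: √((-4.3)² + (43.4)²) = √(18.490 + 1883.560) = 43.6 km
9: √((-16.9)² + (26.3)²) = √(285.610 + 691.690) = 31.3 km
10: √((68.6)² + (33.5)²) = √(4705.960 + 1122.250) = 76.3 km
11: √((14.3)² + (67.1)²) = √(204.490 + 4502.410) = 68.6 km
12: √((-6.6)² + (32.7)²) = √(43.560 + 1069.290) = 33.4 km
13: √((45.5)² + (46.1)²) = √(2070.250 + 2125.210) = 64.8 km
14: √((37.0)² + (33.0)²) = √(1369.000 + 1089.000) = 49.6 km
15: √((-54.7)² + (-73.8)²) = √(2992.090 + 5446.440) = 91.9 km
Maximum: 15 at 91.9 km.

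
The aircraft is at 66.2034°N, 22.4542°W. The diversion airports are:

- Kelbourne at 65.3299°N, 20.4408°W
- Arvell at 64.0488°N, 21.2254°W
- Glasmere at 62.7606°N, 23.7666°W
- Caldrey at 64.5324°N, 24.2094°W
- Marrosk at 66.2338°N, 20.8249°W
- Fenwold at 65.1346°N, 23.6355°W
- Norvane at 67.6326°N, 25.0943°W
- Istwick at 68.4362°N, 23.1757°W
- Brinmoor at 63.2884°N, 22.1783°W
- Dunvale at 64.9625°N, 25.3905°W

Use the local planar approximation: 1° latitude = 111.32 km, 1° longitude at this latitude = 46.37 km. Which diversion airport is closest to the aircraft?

Distances from 66.2034°N, 22.4542°W:
Kelbourne: 134.8020 km
Arvell: 246.5253 km
Glasmere: 388.0540 km
Caldrey: 203.0418 km
Marrosk: 75.6264 km
Fenwold: 130.9827 km
Norvane: 200.7470 km
Istwick: 250.7968 km
Brinmoor: 324.7499 km
Dunvale: 193.9597 km
Minimum: Marrosk at 75.6264 km.

Marrosk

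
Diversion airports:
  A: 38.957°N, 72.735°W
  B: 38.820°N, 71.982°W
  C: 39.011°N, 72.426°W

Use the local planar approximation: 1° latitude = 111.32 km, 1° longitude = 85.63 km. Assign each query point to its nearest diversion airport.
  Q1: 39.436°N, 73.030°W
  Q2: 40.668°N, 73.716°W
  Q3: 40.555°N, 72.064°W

Q1 at 39.436°N, 73.030°W:
  A: 59.003 km
  B: 112.941 km
  C: 70.095 km
  → nearest: A (59.003 km)
Q2 at 40.668°N, 73.716°W:
  A: 208.170 km
  B: 253.707 km
  C: 215.003 km
  → nearest: A (208.170 km)
Q3 at 40.555°N, 72.064°W:
  A: 186.939 km
  B: 193.268 km
  C: 174.651 km
  → nearest: C (174.651 km)

Q1→A; Q2→A; Q3→C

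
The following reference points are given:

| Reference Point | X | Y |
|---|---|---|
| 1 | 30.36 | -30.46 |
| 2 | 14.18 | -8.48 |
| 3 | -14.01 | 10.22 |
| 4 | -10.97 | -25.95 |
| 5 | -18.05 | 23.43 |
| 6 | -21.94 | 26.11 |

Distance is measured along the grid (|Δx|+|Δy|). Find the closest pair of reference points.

Pairwise distances:
1–2: 38.16
1–3: 85.05
1–4: 45.84
1–5: 102.30
1–6: 108.87
2–3: 46.89
2–4: 42.62
2–5: 64.14
2–6: 70.71
3–4: 39.21
3–5: 17.25
3–6: 23.82
4–5: 56.46
4–6: 63.03
5–6: 6.57
Closest pair: 5–6 at 6.57.

5 and 6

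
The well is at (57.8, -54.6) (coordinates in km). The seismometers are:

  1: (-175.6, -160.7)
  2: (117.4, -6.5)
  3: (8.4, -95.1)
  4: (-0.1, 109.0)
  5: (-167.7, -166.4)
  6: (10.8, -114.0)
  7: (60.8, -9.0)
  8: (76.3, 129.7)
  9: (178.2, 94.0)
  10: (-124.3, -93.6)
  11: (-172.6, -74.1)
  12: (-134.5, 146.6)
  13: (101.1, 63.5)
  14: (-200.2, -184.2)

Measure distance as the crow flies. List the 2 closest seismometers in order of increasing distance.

7, 3

Distances from (57.8, -54.6):
1: √((-233.4)² + (-106.1)²) = √(54475.560 + 11257.210) = 256.4 km
2: √((59.6)² + (48.1)²) = √(3552.160 + 2313.610) = 76.6 km
3: √((-49.4)² + (-40.5)²) = √(2440.360 + 1640.250) = 63.9 km
4: √((-57.9)² + (163.6)²) = √(3352.410 + 26764.960) = 173.5 km
5: √((-225.5)² + (-111.8)²) = √(50850.250 + 12499.240) = 251.7 km
6: √((-47.0)² + (-59.4)²) = √(2209.000 + 3528.360) = 75.7 km
7: √((3.0)² + (45.6)²) = √(9.000 + 2079.360) = 45.7 km
8: √((18.5)² + (184.3)²) = √(342.250 + 33966.490) = 185.2 km
9: √((120.4)² + (148.6)²) = √(14496.160 + 22081.960) = 191.3 km
10: √((-182.1)² + (-39.0)²) = √(33160.410 + 1521.000) = 186.2 km
11: √((-230.4)² + (-19.5)²) = √(53084.160 + 380.250) = 231.2 km
12: √((-192.3)² + (201.2)²) = √(36979.290 + 40481.440) = 278.3 km
13: √((43.3)² + (118.1)²) = √(1874.890 + 13947.610) = 125.8 km
14: √((-258.0)² + (-129.6)²) = √(66564.000 + 16796.160) = 288.7 km
Sorted: 7 (45.7 km) < 3 (63.9 km) < 6 (75.7 km) < 2 (76.6 km) < …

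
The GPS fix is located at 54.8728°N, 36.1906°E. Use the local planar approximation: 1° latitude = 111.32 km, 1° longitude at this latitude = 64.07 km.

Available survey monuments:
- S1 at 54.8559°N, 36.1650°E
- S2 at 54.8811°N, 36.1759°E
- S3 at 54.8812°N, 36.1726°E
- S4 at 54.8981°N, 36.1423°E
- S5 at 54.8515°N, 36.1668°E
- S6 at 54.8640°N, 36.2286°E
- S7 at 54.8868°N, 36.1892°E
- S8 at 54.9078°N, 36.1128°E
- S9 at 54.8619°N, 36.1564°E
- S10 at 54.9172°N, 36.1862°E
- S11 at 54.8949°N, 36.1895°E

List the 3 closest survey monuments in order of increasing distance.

S2, S3, S7

Distances from 54.8728°N, 36.1906°E:
S1: 2.4959 km
S2: 1.3194 km
S3: 1.4847 km
S4: 4.1843 km
S5: 2.8191 km
S6: 2.6244 km
S7: 1.5611 km
S8: 6.3267 km
S9: 2.5047 km
S10: 4.9506 km
S11: 2.4612 km
Sorted: S2 (1.3194 km) < S3 (1.4847 km) < S7 (1.5611 km) < S11 (2.4612 km) < S1 (2.4959 km) < …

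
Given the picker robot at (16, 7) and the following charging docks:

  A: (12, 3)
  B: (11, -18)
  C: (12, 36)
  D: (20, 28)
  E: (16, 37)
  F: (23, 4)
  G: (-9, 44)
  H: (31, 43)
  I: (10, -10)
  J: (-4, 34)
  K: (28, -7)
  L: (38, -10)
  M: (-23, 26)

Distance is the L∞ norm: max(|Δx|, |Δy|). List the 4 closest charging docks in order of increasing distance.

Distances from (16, 7):
A: max(|-4|, |-4|) = 4
B: max(|-5|, |-25|) = 25
C: max(|-4|, |29|) = 29
D: max(|4|, |21|) = 21
E: max(|0|, |30|) = 30
F: max(|7|, |-3|) = 7
G: max(|-25|, |37|) = 37
H: max(|15|, |36|) = 36
I: max(|-6|, |-17|) = 17
J: max(|-20|, |27|) = 27
K: max(|12|, |-14|) = 14
L: max(|22|, |-17|) = 22
M: max(|-39|, |19|) = 39
Sorted: A (4) < F (7) < K (14) < I (17) < D (21) < L (22) < …

A, F, K, I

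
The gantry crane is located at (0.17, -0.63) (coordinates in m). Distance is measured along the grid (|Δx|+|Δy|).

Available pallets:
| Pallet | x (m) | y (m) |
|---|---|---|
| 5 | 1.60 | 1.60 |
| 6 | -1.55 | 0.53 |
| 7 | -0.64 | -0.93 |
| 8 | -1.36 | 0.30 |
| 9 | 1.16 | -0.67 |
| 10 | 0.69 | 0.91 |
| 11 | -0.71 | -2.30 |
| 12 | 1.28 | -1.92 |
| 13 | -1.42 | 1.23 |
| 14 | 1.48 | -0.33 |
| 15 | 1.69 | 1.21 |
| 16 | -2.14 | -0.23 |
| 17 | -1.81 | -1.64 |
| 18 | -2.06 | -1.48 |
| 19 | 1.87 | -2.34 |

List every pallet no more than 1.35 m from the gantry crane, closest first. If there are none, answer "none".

Distances from (0.17, -0.63):
5: 3.66 m
6: 2.88 m
7: 1.11 m
8: 2.46 m
9: 1.03 m
10: 2.06 m
11: 2.55 m
12: 2.40 m
13: 3.45 m
14: 1.61 m
15: 3.36 m
16: 2.71 m
17: 2.99 m
18: 3.08 m
19: 3.41 m
Threshold 1.35 m: 9 (1.03 m), 7 (1.11 m) are within range.

9, 7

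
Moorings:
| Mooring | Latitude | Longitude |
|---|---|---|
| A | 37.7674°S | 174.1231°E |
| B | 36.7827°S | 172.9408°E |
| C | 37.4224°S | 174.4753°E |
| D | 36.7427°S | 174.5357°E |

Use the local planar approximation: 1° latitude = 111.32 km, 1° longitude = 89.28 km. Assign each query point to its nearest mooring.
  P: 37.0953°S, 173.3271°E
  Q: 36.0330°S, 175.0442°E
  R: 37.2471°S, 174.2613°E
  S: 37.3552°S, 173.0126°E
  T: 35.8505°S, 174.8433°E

P→B; Q→D; R→C; S→B; T→D

P at 37.0953°S, 173.3271°E:
  A: √((-0.6721·111.32)² + (0.7960·89.28)²) = √(5597.758861 + 5050.501433) = 103.1904 km
  B: √((0.3126·111.32)² + (-0.3863·89.28)²) = √(1210.944789 + 1189.481740) = 48.9941 km
  C: √((-0.3271·111.32)² + (1.1482·89.28)²) = √(1325.889965 + 10508.565808) = 108.7863 km
  D: √((0.3526·111.32)² + (1.2086·89.28)²) = √(1540.674914 + 11643.231781) = 114.8212 km
  → nearest: B (48.9941 km)
Q at 36.0330°S, 175.0442°E:
  A: √((-1.7344·111.32)² + (-0.9211·89.28)²) = √(37277.340877 + 6762.728117) = 209.8573 km
  B: √((-0.7497·111.32)² + (-2.1034·89.28)²) = √(6965.004751 + 35265.667003) = 205.5010 km
  C: √((-1.3894·111.32)² + (-0.5689·89.28)²) = √(23922.192699 + 2579.765501) = 162.7942 km
  D: √((-0.7097·111.32)² + (-0.5085·89.28)²) = √(6241.601046 + 2061.058305) = 91.1189 km
  → nearest: D (91.1189 km)
R at 37.2471°S, 174.2613°E:
  A: √((-0.5203·111.32)² + (-0.1382·89.28)²) = √(3354.702769 + 152.238484) = 59.2194 km
  B: √((0.4644·111.32)² + (-1.3205·89.28)²) = √(2672.580636 + 13899.051825) = 128.7309 km
  C: √((-0.1753·111.32)² + (0.2140·89.28)²) = √(380.811651 + 365.036179) = 27.3102 km
  D: √((0.5044·111.32)² + (0.2744·89.28)²) = √(3152.800938 + 600.173170) = 61.2615 km
  → nearest: C (27.3102 km)
S at 37.3552°S, 173.0126°E:
  A: √((-0.4122·111.32)² + (1.1105·89.28)²) = √(2105.534540 + 9829.818273) = 109.2490 km
  B: √((0.5725·111.32)² + (-0.0718·89.28)²) = √(4061.602122 + 41.091997) = 64.0523 km
  C: √((-0.0672·111.32)² + (1.4627·89.28)²) = √(55.960932 + 17053.710490) = 130.8039 km
  D: √((0.6125·111.32)² + (1.5231·89.28)²) = √(4648.989672 + 18491.204407) = 152.1190 km
  → nearest: B (64.0523 km)
T at 35.8505°S, 174.8433°E:
  A: √((-1.9169·111.32)² + (-0.7202·89.28)²) = √(45534.996769 + 4134.420042) = 222.8664 km
  B: √((-0.9322·111.32)² + (-1.9025·89.28)²) = √(10768.732586 + 28850.788967) = 199.0465 km
  C: √((-1.5719·111.32)² + (-0.3680·89.28)²) = √(30619.368059 + 1079.453653) = 178.0416 km
  D: √((-0.8922·111.32)² + (-0.3076·89.28)²) = √(9864.403603 + 754.190444) = 103.0466 km
  → nearest: D (103.0466 km)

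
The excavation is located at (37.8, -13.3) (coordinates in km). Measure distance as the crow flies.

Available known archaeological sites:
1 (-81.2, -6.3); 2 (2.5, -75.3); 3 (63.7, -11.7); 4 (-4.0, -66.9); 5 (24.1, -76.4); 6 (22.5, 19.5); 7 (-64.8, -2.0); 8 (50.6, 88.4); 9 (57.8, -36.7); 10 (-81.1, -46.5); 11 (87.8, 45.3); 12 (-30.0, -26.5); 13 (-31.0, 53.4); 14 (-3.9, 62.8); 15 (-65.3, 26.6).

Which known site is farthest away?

10

Distances from (37.8, -13.3):
1: 119.2 km
2: 71.3 km
3: 25.9 km
4: 68.0 km
5: 64.6 km
6: 36.2 km
7: 103.2 km
8: 102.5 km
9: 30.8 km
10: 123.4 km
11: 77.0 km
12: 69.1 km
13: 95.8 km
14: 86.8 km
15: 110.6 km
Maximum: 10 at 123.4 km.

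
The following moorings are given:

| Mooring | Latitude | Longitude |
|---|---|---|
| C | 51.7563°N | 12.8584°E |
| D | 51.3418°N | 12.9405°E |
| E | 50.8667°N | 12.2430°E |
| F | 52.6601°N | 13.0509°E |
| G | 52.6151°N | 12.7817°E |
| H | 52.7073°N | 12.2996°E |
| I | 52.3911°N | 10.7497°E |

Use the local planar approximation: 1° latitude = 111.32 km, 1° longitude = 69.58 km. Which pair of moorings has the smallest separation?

F and G

Pairwise distances:
F–G: 19.3892 km
G–H: 35.0796 km
C–D: 46.4944 km
F–H: 52.5389 km
D–E: 71.7810 km
C–G: 95.7505 km
C–F: 101.4987 km
C–E: 107.8912 km
C–H: 112.7795 km
H–I: 113.4412 km
D–G: 142.1738 km
G–I: 143.5686 km
D–F: 146.9541 km
D–H: 158.4136 km
C–I: 162.8540 km
F–I: 162.8936 km
D–I: 192.0438 km
E–G: 198.2083 km
E–I: 198.9794 km
E–H: 204.9334 km
E–F: 207.4045 km
Closest pair: F–G at 19.3892 km.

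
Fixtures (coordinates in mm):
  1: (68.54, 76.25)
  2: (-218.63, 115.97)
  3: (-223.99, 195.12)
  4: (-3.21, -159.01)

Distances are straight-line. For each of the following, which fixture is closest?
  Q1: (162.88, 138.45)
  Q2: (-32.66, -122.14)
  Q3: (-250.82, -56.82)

Q1→1; Q2→4; Q3→2

Q1 at (162.88, 138.45):
  1: √((-94.34)² + (-62.20)²) = √(8900.0356 + 3868.8400) = 113.00 mm
  2: √((-381.51)² + (-22.48)²) = √(145549.8801 + 505.3504) = 382.17 mm
  3: √((-386.87)² + (56.67)²) = √(149668.3969 + 3211.4889) = 391.00 mm
  4: √((-166.09)² + (-297.46)²) = √(27585.8881 + 88482.4516) = 340.69 mm
  → nearest: 1 (113.00 mm)
Q2 at (-32.66, -122.14):
  1: √((101.20)² + (198.39)²) = √(10241.4400 + 39358.5921) = 222.71 mm
  2: √((-185.97)² + (238.11)²) = √(34584.8409 + 56696.3721) = 302.13 mm
  3: √((-191.33)² + (317.26)²) = √(36607.1689 + 100653.9076) = 370.49 mm
  4: √((29.45)² + (-36.87)²) = √(867.3025 + 1359.3969) = 47.19 mm
  → nearest: 4 (47.19 mm)
Q3 at (-250.82, -56.82):
  1: √((319.36)² + (133.07)²) = √(101990.8096 + 17707.6249) = 345.97 mm
  2: √((32.19)² + (172.79)²) = √(1036.1961 + 29856.3841) = 175.76 mm
  3: √((26.83)² + (251.94)²) = √(719.8489 + 63473.7636) = 253.36 mm
  4: √((247.61)² + (-102.19)²) = √(61310.7121 + 10442.7961) = 267.87 mm
  → nearest: 2 (175.76 mm)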